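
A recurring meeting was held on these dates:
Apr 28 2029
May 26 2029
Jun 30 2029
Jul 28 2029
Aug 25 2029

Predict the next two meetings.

Sep 29 2029, Oct 27 2029

Every date is a Saturday; gaps 28, 35, 28, 28 days.
Each is the last Saturday of its month (at least one falls on the 29th or later, ruling out '4th Saturday').
Last Saturday of September 2029: Sep 29 2029.
October 2029 ends with Saturday Oct 27 2029.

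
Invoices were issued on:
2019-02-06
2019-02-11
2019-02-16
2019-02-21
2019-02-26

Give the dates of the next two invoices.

Every event comes 5 days after the last (5, 5, 5, 5).
2019-02-26 + 5 days = 2019-03-03.
2019-03-03 + 5 days = 2019-03-08.

2019-03-03, 2019-03-08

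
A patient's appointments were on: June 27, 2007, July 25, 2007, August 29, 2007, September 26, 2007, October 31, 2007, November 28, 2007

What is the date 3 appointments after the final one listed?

These are Wednesdays with 28, 35, 28, 35, 28-day gaps.
Each is the final Wednesday of its month — August 29, 2007 is past the 28th, so '4th Wednesday' doesn't fit.
December 2007 ends with Wednesday December 26, 2007.
Last Wednesday of January 2008: January 30, 2008.
February 2008 ends with Wednesday February 27, 2008.

February 27, 2008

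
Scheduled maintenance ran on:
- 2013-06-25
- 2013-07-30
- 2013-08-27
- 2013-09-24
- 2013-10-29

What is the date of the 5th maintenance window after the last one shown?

2014-03-25

All Tuesdays; the gaps (35, 28, 28, 35) vary with month length.
This is the last Tuesday of each month.
Last Tuesday of November 2013: 2013-11-26.
December 2013 ends with Tuesday 2013-12-31.
Last Tuesday of January 2014: 2014-01-28.
February 2014 ends with Tuesday 2014-02-25.
March 2014 ends with Tuesday 2014-03-25.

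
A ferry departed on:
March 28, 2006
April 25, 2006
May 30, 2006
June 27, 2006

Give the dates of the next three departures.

July 25, 2006; August 29, 2006; September 26, 2006

All Tuesdays; the gaps (28, 35, 28) vary with month length.
This is the last Tuesday of each month.
Last Tuesday of July 2006: July 25, 2006.
Last Tuesday of August 2006: August 29, 2006.
Last Tuesday of September 2006: September 26, 2006.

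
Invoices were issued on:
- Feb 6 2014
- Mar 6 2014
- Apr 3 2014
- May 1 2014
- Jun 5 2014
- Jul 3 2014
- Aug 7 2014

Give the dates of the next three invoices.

All dates are Thursdays, 28, 28, 28, 35, 28, 35 days apart.
Specifically, the 1st Thursday of each month.
1st Thursday of September 2014: Sep 4 2014.
October 2014 — 1st Thursday is Oct 2 2014.
November 2014 — 1st Thursday is Nov 6 2014.

Sep 4 2014, Oct 2 2014, Nov 6 2014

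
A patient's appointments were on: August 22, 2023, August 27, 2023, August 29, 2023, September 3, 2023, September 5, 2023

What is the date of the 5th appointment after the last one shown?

Gaps: 5, 2, 5, 2 days — not constant, but cyclic with period 2.
The events fall on every Tuesday and Sunday.
The following Sunday is September 10, 2023.
Next Tuesday: September 12, 2023.
The following Sunday is September 17, 2023.
The following Tuesday is September 19, 2023.
The following Sunday is September 24, 2023.

September 24, 2023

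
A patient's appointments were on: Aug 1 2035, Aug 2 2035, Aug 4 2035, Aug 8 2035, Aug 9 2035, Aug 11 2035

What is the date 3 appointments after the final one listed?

The gap pattern 1, 2, 4, 1, 2 repeats every 3 events.
These are the Wednesdays, Thursdays and Saturdays of each week.
The following Wednesday is Aug 15 2035.
Next Thursday: Aug 16 2035.
Next Saturday: Aug 18 2035.

Aug 18 2035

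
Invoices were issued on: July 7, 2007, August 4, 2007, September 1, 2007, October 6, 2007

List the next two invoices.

November 3, 2007; December 1, 2007

These are Saturdays at 28- or 35-day spacing (28, 28, 35).
The pattern: 1st Saturday of the month.
November 2007 — 1st Saturday is November 3, 2007.
1st Saturday of December 2007: December 1, 2007.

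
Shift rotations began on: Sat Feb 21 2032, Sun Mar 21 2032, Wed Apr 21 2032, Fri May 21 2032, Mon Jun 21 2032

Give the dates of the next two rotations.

Wed Jul 21 2032, Sat Aug 21 2032

Gaps: 29, 31, 30, 31 days — not constant. Every event is on the 21st of the month.
Pattern: the 21st of each month.
July 2032: Wed Jul 21 2032.
August 2032: Sat Aug 21 2032.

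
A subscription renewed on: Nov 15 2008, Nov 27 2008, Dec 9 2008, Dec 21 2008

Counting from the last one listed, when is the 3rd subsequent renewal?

Gaps between consecutive events: 12, 12, 12 days — a constant 12-day interval.
Dec 21 2008 + 12 days = Jan 2 2009.
Jan 2 2009 + 12 days = Jan 14 2009.
Jan 14 2009 + 12 days = Jan 26 2009.

Jan 26 2009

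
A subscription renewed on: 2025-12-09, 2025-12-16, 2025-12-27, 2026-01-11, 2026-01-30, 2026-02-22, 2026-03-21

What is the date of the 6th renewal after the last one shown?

2026-11-22

Intervals are 7, 11, 15, 19, 23, 27 days — an arithmetic progression with common difference 4.
Next gap: 31 days. 2026-03-21 + 31 days = 2026-04-21.
Next gap: 35 days. 2026-04-21 + 35 days = 2026-05-26.
Next gap: 39 days. 2026-05-26 + 39 days = 2026-07-04.
Next gap: 43 days. 2026-07-04 + 43 days = 2026-08-16.
Next gap: 47 days. 2026-08-16 + 47 days = 2026-10-02.
Next gap: 51 days. 2026-10-02 + 51 days = 2026-11-22.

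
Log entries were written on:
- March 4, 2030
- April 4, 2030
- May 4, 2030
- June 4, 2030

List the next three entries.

July 4, 2030; August 4, 2030; September 4, 2030

Gaps: 31, 30, 31 days — not constant. Every event is on the 4th of the month.
Pattern: the 4th of each month.
July 2030: July 4, 2030.
Next: August 2030 → August 4, 2030.
Next: September 2030 → September 4, 2030.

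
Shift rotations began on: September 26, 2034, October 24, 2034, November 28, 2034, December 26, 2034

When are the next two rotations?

January 23, 2035; February 27, 2035

Gaps: 28, 35, 28 days — a mix of 28 and 35. Every date is a Tuesday.
Each is the 4th Tuesday of its month.
4th Tuesday of January 2035: January 23, 2035.
February 2035 — 4th Tuesday is February 27, 2035.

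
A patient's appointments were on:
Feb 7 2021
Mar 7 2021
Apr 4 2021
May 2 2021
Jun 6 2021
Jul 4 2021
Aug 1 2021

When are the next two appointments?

Sep 5 2021, Oct 3 2021

Gaps: 28, 28, 28, 35, 28, 28 days — a mix of 28 and 35. Every date is a Sunday.
Each is the 1st Sunday of its month.
September 2021 — 1st Sunday is Sep 5 2021.
1st Sunday of October 2021: Oct 3 2021.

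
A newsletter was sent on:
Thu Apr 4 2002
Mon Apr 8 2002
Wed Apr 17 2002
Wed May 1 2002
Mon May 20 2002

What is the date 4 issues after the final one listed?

Intervals are 4, 9, 14, 19 days — an arithmetic progression with common difference 5.
Next gap: 24 days. Mon May 20 2002 + 24 days = Thu Jun 13 2002.
Next gap: 29 days. Thu Jun 13 2002 + 29 days = Fri Jul 12 2002.
Next gap: 34 days. Fri Jul 12 2002 + 34 days = Thu Aug 15 2002.
Next gap: 39 days. Thu Aug 15 2002 + 39 days = Mon Sep 23 2002.

Mon Sep 23 2002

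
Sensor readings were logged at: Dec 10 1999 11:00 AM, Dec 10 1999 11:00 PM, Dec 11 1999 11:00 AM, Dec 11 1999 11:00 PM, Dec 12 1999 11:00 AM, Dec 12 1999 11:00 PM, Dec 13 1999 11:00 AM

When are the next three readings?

Gaps: 12, 12, 12, 12, 12, 12 hours — each event is 12 hours after the previous one.
Dec 13 1999 11:00 AM + 12 h = Dec 13 1999 11:00 PM.
Dec 13 1999 11:00 PM + 12 h = Dec 14 1999 11:00 AM.
Dec 14 1999 11:00 AM + 12 h = Dec 14 1999 11:00 PM.

Dec 13 1999 11:00 PM, Dec 14 1999 11:00 AM, Dec 14 1999 11:00 PM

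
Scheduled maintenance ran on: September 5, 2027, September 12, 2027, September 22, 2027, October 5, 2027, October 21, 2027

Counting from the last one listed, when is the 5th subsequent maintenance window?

February 23, 2028

Intervals are 7, 10, 13, 16 days — an arithmetic progression with common difference 3.
Next gap: 19 days. October 21, 2027 + 19 days = November 9, 2027.
Next gap: 22 days. November 9, 2027 + 22 days = December 1, 2027.
Next gap: 25 days. December 1, 2027 + 25 days = December 26, 2027.
Next gap: 28 days. December 26, 2027 + 28 days = January 23, 2028.
Next gap: 31 days. January 23, 2028 + 31 days = February 23, 2028.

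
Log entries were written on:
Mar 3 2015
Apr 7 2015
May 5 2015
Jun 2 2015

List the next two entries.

These are Tuesdays at 28- or 35-day spacing (35, 28, 28).
The pattern: 1st Tuesday of the month.
July 2015 — 1st Tuesday is Jul 7 2015.
August 2015 — 1st Tuesday is Aug 4 2015.

Jul 7 2015, Aug 4 2015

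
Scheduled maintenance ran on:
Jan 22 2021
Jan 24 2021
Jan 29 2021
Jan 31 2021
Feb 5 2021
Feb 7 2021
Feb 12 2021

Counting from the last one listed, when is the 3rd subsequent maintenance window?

Feb 21 2021

Gaps: 2, 5, 2, 5, 2, 5 days — not constant, but cyclic with period 2.
The events fall on every Friday and Sunday.
Next Sunday: Feb 14 2021.
The following Friday is Feb 19 2021.
Next Sunday: Feb 21 2021.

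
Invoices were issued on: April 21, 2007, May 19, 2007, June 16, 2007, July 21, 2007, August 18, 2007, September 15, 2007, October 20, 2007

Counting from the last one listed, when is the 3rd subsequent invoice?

January 19, 2008

Gaps: 28, 28, 35, 28, 28, 35 days — a mix of 28 and 35. Every date is a Saturday.
Each is the 3rd Saturday of its month.
3rd Saturday of November 2007: November 17, 2007.
3rd Saturday of December 2007: December 15, 2007.
3rd Saturday of January 2008: January 19, 2008.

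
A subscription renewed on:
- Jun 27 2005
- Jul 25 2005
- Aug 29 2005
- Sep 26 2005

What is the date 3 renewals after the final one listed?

These are Mondays with 28, 35, 28-day gaps.
Each is the final Monday of its month — Aug 29 2005 is past the 28th, so '4th Monday' doesn't fit.
Last Monday of October 2005: Oct 31 2005.
Last Monday of November 2005: Nov 28 2005.
Last Monday of December 2005: Dec 26 2005.

Dec 26 2005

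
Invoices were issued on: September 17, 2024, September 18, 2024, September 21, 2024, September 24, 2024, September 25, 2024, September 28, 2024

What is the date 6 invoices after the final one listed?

October 12, 2024

The gap pattern 1, 3, 3, 1, 3 repeats every 3 events.
These are the Tuesdays, Wednesdays and Saturdays of each week.
Next Tuesday: October 1, 2024.
The following Wednesday is October 2, 2024.
Next Saturday: October 5, 2024.
Next Tuesday: October 8, 2024.
Next Wednesday: October 9, 2024.
The following Saturday is October 12, 2024.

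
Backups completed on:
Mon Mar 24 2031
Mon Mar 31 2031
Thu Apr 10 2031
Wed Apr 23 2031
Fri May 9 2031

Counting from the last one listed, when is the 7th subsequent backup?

The spacing grows by 3 each time: 7, 10, 13, 16 days.
Next gap: 19 days. Fri May 9 2031 + 19 days = Wed May 28 2031.
Next gap: 22 days. Wed May 28 2031 + 22 days = Thu Jun 19 2031.
Next gap: 25 days. Thu Jun 19 2031 + 25 days = Mon Jul 14 2031.
Next gap: 28 days. Mon Jul 14 2031 + 28 days = Mon Aug 11 2031.
Next gap: 31 days. Mon Aug 11 2031 + 31 days = Thu Sep 11 2031.
Next gap: 34 days. Thu Sep 11 2031 + 34 days = Wed Oct 15 2031.
Next gap: 37 days. Wed Oct 15 2031 + 37 days = Fri Nov 21 2031.

Fri Nov 21 2031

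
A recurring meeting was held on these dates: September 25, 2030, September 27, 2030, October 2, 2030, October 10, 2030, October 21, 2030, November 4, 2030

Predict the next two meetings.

Gaps: 2, 5, 8, 11, 14 days — each gap is 3 larger than the previous one.
Next gap: 17 days. November 4, 2030 + 17 days = November 21, 2030.
Next gap: 20 days. November 21, 2030 + 20 days = December 11, 2030.

November 21, 2030; December 11, 2030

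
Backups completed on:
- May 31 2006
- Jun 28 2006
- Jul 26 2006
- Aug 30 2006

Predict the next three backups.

Sep 27 2006, Oct 25 2006, Nov 29 2006

These are Wednesdays with 28, 28, 35-day gaps.
Each is the final Wednesday of its month — May 31 2006 is past the 28th, so '4th Wednesday' doesn't fit.
Last Wednesday of September 2006: Sep 27 2006.
Last Wednesday of October 2006: Oct 25 2006.
November 2006 ends with Wednesday Nov 29 2006.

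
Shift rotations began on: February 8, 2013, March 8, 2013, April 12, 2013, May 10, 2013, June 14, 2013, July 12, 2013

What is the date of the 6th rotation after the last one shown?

January 10, 2014

These are Fridays at 28- or 35-day spacing (28, 35, 28, 35, 28).
The pattern: 2nd Friday of the month.
2nd Friday of August 2013: August 9, 2013.
September 2013 — 2nd Friday is September 13, 2013.
October 2013 — 2nd Friday is October 11, 2013.
November 2013 — 2nd Friday is November 8, 2013.
2nd Friday of December 2013: December 13, 2013.
January 2014 — 2nd Friday is January 10, 2014.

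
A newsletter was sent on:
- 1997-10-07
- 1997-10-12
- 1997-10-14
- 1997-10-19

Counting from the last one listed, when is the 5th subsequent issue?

Every event lands on a Tuesday or Sunday (gaps cycle 5, 2, 5).
So the schedule is: every Tuesday and Sunday.
The following Tuesday is 1997-10-21.
Next Sunday: 1997-10-26.
Next Tuesday: 1997-10-28.
The following Sunday is 1997-11-02.
The following Tuesday is 1997-11-04.

1997-11-04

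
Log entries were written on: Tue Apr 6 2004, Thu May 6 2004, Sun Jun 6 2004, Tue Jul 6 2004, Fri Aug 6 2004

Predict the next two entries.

Mon Sep 6 2004, Wed Oct 6 2004

Gaps: 30, 31, 30, 31 days — not constant. Every event is on the 6th of the month.
Pattern: the 6th of each month.
Next: September 2004 → Mon Sep 6 2004.
Next: October 2004 → Wed Oct 6 2004.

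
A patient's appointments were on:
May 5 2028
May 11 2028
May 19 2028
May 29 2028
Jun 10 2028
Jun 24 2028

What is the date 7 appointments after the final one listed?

Nov 25 2028

The spacing grows by 2 each time: 6, 8, 10, 12, 14 days.
Next gap: 16 days. Jun 24 2028 + 16 days = Jul 10 2028.
Next gap: 18 days. Jul 10 2028 + 18 days = Jul 28 2028.
Next gap: 20 days. Jul 28 2028 + 20 days = Aug 17 2028.
Next gap: 22 days. Aug 17 2028 + 22 days = Sep 8 2028.
Next gap: 24 days. Sep 8 2028 + 24 days = Oct 2 2028.
Next gap: 26 days. Oct 2 2028 + 26 days = Oct 28 2028.
Next gap: 28 days. Oct 28 2028 + 28 days = Nov 25 2028.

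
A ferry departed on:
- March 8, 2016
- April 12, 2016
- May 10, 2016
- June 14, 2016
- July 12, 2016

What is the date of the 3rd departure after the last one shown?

October 11, 2016

All dates are Tuesdays, 35, 28, 35, 28 days apart.
Specifically, the 2nd Tuesday of each month.
2nd Tuesday of August 2016: August 9, 2016.
2nd Tuesday of September 2016: September 13, 2016.
October 2016 — 2nd Tuesday is October 11, 2016.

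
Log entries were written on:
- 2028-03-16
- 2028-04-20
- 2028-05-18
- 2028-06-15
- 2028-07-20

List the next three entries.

All dates are Thursdays, 35, 28, 28, 35 days apart.
Specifically, the 3rd Thursday of each month.
3rd Thursday of August 2028: 2028-08-17.
3rd Thursday of September 2028: 2028-09-21.
3rd Thursday of October 2028: 2028-10-19.

2028-08-17, 2028-09-21, 2028-10-19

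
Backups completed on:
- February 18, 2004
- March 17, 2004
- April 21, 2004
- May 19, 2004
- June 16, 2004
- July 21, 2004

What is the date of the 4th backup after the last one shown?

November 17, 2004

All dates are Wednesdays, 28, 35, 28, 28, 35 days apart.
Specifically, the 3rd Wednesday of each month.
August 2004 — 3rd Wednesday is August 18, 2004.
3rd Wednesday of September 2004: September 15, 2004.
October 2004 — 3rd Wednesday is October 20, 2004.
November 2004 — 3rd Wednesday is November 17, 2004.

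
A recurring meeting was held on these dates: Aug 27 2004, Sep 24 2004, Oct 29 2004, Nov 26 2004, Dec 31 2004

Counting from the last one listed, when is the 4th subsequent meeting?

All Fridays; the gaps (28, 35, 28, 35) vary with month length.
This is the last Friday of each month.
Last Friday of January 2005: Jan 28 2005.
February 2005 ends with Friday Feb 25 2005.
March 2005 ends with Friday Mar 25 2005.
Last Friday of April 2005: Apr 29 2005.

Apr 29 2005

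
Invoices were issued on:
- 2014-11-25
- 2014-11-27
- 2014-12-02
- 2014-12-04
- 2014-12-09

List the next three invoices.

2014-12-11, 2014-12-16, 2014-12-18

The gap pattern 2, 5, 2, 5 repeats every 2 events.
These are the Tuesdays and Thursdays of each week.
The following Thursday is 2014-12-11.
Next Tuesday: 2014-12-16.
Next Thursday: 2014-12-18.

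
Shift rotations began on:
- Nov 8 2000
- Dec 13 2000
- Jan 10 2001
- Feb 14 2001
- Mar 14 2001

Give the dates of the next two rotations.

Apr 11 2001, May 9 2001

Gaps: 35, 28, 35, 28 days — a mix of 28 and 35. Every date is a Wednesday.
Each is the 2nd Wednesday of its month.
April 2001 — 2nd Wednesday is Apr 11 2001.
May 2001 — 2nd Wednesday is May 9 2001.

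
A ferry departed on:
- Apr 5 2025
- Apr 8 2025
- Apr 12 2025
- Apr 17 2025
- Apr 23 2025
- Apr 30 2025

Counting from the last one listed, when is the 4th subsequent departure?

The spacing grows by 1 each time: 3, 4, 5, 6, 7 days.
Next gap: 8 days. Apr 30 2025 + 8 days = May 8 2025.
Next gap: 9 days. May 8 2025 + 9 days = May 17 2025.
Next gap: 10 days. May 17 2025 + 10 days = May 27 2025.
Next gap: 11 days. May 27 2025 + 11 days = Jun 7 2025.

Jun 7 2025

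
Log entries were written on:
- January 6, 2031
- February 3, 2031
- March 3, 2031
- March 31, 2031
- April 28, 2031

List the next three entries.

May 26, 2031; June 23, 2031; July 21, 2031

Gaps between consecutive events: 28, 28, 28, 28 days — a constant 28-day interval.
April 28, 2031 + 28 days = May 26, 2031.
May 26, 2031 + 28 days = June 23, 2031.
June 23, 2031 + 28 days = July 21, 2031.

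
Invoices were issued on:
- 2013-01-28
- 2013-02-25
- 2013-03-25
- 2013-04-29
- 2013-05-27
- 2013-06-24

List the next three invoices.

2013-07-29, 2013-08-26, 2013-09-30

These are Mondays with 28, 28, 35, 28, 28-day gaps.
Each is the final Monday of its month — 2013-04-29 is past the 28th, so '4th Monday' doesn't fit.
July 2013 ends with Monday 2013-07-29.
Last Monday of August 2013: 2013-08-26.
September 2013 ends with Monday 2013-09-30.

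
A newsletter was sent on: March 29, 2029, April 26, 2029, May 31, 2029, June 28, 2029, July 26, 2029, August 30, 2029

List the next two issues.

All Thursdays; the gaps (28, 35, 28, 28, 35) vary with month length.
This is the last Thursday of each month.
September 2029 ends with Thursday September 27, 2029.
October 2029 ends with Thursday October 25, 2029.

September 27, 2029; October 25, 2029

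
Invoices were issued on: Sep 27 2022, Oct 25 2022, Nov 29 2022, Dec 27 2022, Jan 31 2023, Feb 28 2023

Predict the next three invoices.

All Tuesdays; the gaps (28, 35, 28, 35, 28) vary with month length.
This is the last Tuesday of each month.
Last Tuesday of March 2023: Mar 28 2023.
April 2023 ends with Tuesday Apr 25 2023.
May 2023 ends with Tuesday May 30 2023.

Mar 28 2023, Apr 25 2023, May 30 2023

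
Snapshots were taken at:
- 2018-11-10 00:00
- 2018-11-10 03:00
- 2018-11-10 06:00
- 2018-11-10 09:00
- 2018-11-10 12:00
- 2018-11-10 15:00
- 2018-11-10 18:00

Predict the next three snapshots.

2018-11-10 21:00, 2018-11-11 00:00, 2018-11-11 03:00

Gaps: 3, 3, 3, 3, 3, 3 hours — each event is 3 hours after the previous one.
2018-11-10 18:00 + 3 h = 2018-11-10 21:00.
2018-11-10 21:00 + 3 h = 2018-11-11 00:00.
2018-11-11 00:00 + 3 h = 2018-11-11 03:00.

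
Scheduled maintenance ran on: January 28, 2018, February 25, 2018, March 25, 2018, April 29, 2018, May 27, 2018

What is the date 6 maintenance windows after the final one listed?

November 25, 2018

Every date is a Sunday; gaps 28, 28, 35, 28 days.
Each is the last Sunday of its month (at least one falls on the 29th or later, ruling out '4th Sunday').
Last Sunday of June 2018: June 24, 2018.
July 2018 ends with Sunday July 29, 2018.
Last Sunday of August 2018: August 26, 2018.
September 2018 ends with Sunday September 30, 2018.
Last Sunday of October 2018: October 28, 2018.
Last Sunday of November 2018: November 25, 2018.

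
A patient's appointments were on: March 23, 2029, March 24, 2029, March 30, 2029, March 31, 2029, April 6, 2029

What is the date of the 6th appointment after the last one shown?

April 27, 2029

Gaps: 1, 6, 1, 6 days — not constant, but cyclic with period 2.
The events fall on every Friday and Saturday.
The following Saturday is April 7, 2029.
The following Friday is April 13, 2029.
Next Saturday: April 14, 2029.
Next Friday: April 20, 2029.
The following Saturday is April 21, 2029.
Next Friday: April 27, 2029.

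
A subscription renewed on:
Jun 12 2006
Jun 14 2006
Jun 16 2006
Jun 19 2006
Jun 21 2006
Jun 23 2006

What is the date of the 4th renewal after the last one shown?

Jul 3 2006

The gap pattern 2, 2, 3, 2, 2 repeats every 3 events.
These are the Mondays, Wednesdays and Fridays of each week.
The following Monday is Jun 26 2006.
The following Wednesday is Jun 28 2006.
Next Friday: Jun 30 2006.
Next Monday: Jul 3 2006.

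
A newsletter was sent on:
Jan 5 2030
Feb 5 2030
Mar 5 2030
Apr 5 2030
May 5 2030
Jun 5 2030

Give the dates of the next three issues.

Jul 5 2030, Aug 5 2030, Sep 5 2030

The day-of-month is always 5 (31, 28, 31, 30, 31 days between events).
So this recurs on the 5th of each month.
Next: July 2030 → Jul 5 2030.
Next: August 2030 → Aug 5 2030.
Next: September 2030 → Sep 5 2030.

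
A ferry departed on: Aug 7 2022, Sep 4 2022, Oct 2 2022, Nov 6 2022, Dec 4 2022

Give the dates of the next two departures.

These are Sundays at 28- or 35-day spacing (28, 28, 35, 28).
The pattern: 1st Sunday of the month.
1st Sunday of January 2023: Jan 1 2023.
1st Sunday of February 2023: Feb 5 2023.

Jan 1 2023, Feb 5 2023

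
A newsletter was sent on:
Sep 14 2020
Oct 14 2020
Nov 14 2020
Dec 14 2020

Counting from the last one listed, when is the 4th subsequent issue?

The day-of-month is always 14 (30, 31, 30 days between events).
So this recurs on the 14th of each month.
Next: January 2021 → Jan 14 2021.
Next: February 2021 → Feb 14 2021.
March 2021: Mar 14 2021.
April 2021: Apr 14 2021.

Apr 14 2021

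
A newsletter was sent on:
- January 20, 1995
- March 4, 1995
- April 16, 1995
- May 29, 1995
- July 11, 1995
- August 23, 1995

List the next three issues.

October 5, 1995; November 17, 1995; December 30, 1995

Every event comes 43 days after the last (43, 43, 43, 43, 43).
August 23, 1995 + 43 days = October 5, 1995.
October 5, 1995 + 43 days = November 17, 1995.
November 17, 1995 + 43 days = December 30, 1995.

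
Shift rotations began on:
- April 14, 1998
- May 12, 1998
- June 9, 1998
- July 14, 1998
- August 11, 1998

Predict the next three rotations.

Gaps: 28, 28, 35, 28 days — a mix of 28 and 35. Every date is a Tuesday.
Each is the 2nd Tuesday of its month.
2nd Tuesday of September 1998: September 8, 1998.
October 1998 — 2nd Tuesday is October 13, 1998.
November 1998 — 2nd Tuesday is November 10, 1998.

September 8, 1998; October 13, 1998; November 10, 1998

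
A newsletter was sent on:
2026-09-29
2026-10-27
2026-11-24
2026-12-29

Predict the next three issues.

Every date is a Tuesday; gaps 28, 28, 35 days.
Each is the last Tuesday of its month (at least one falls on the 29th or later, ruling out '4th Tuesday').
January 2027 ends with Tuesday 2027-01-26.
Last Tuesday of February 2027: 2027-02-23.
Last Tuesday of March 2027: 2027-03-30.

2027-01-26, 2027-02-23, 2027-03-30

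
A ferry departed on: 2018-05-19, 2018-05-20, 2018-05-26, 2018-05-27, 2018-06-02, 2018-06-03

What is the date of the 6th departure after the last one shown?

The gap pattern 1, 6, 1, 6, 1 repeats every 2 events.
These are the Saturdays and Sundays of each week.
Next Saturday: 2018-06-09.
The following Sunday is 2018-06-10.
The following Saturday is 2018-06-16.
Next Sunday: 2018-06-17.
Next Saturday: 2018-06-23.
The following Sunday is 2018-06-24.

2018-06-24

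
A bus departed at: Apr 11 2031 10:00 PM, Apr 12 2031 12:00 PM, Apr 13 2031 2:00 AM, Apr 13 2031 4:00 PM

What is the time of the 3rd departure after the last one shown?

Apr 15 2031 10:00 AM

Spacing: 14, 14, 14 h — constant 14 h.
Apr 13 2031 4:00 PM + 14 h = Apr 14 2031 6:00 AM.
Apr 14 2031 6:00 AM + 14 h = Apr 14 2031 8:00 PM.
Apr 14 2031 8:00 PM + 14 h = Apr 15 2031 10:00 AM.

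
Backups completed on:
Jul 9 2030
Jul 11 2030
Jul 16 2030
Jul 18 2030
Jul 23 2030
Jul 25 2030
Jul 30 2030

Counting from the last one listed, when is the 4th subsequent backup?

Aug 13 2030

Every event lands on a Tuesday or Thursday (gaps cycle 2, 5, 2, 5, 2, 5).
So the schedule is: every Tuesday and Thursday.
The following Thursday is Aug 1 2030.
Next Tuesday: Aug 6 2030.
The following Thursday is Aug 8 2030.
The following Tuesday is Aug 13 2030.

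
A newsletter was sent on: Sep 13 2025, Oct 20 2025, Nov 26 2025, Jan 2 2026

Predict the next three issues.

Gaps between consecutive events: 37, 37, 37 days — a constant 37-day interval.
Jan 2 2026 + 37 days = Feb 8 2026.
Feb 8 2026 + 37 days = Mar 17 2026.
Mar 17 2026 + 37 days = Apr 23 2026.

Feb 8 2026, Mar 17 2026, Apr 23 2026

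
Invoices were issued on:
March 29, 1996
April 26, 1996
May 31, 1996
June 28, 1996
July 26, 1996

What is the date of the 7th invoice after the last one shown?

February 28, 1997

All Fridays; the gaps (28, 35, 28, 28) vary with month length.
This is the last Friday of each month.
August 1996 ends with Friday August 30, 1996.
Last Friday of September 1996: September 27, 1996.
October 1996 ends with Friday October 25, 1996.
November 1996 ends with Friday November 29, 1996.
Last Friday of December 1996: December 27, 1996.
Last Friday of January 1997: January 31, 1997.
February 1997 ends with Friday February 28, 1997.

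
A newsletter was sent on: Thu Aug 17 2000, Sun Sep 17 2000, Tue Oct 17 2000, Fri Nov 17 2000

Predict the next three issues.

Gaps: 31, 30, 31 days — not constant. Every event is on the 17th of the month.
Pattern: the 17th of each month.
Next: December 2000 → Sun Dec 17 2000.
Next: January 2001 → Wed Jan 17 2001.
Next: February 2001 → Sat Feb 17 2001.

Sun Dec 17 2000, Wed Jan 17 2001, Sat Feb 17 2001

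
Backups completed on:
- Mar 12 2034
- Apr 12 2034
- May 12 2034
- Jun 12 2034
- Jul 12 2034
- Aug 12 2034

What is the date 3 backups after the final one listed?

Nov 12 2034

Gaps: 31, 30, 31, 30, 31 days — not constant. Every event is on the 12th of the month.
Pattern: the 12th of each month.
Next: September 2034 → Sep 12 2034.
Next: October 2034 → Oct 12 2034.
November 2034: Nov 12 2034.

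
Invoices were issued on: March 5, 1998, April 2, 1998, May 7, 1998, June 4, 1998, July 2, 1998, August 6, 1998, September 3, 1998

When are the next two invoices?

October 1, 1998; November 5, 1998

These are Thursdays at 28- or 35-day spacing (28, 35, 28, 28, 35, 28).
The pattern: 1st Thursday of the month.
1st Thursday of October 1998: October 1, 1998.
November 1998 — 1st Thursday is November 5, 1998.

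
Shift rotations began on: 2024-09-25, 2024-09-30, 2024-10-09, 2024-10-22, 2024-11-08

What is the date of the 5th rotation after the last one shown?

2025-04-02

Gaps: 5, 9, 13, 17 days — each gap is 4 larger than the previous one.
Next gap: 21 days. 2024-11-08 + 21 days = 2024-11-29.
Next gap: 25 days. 2024-11-29 + 25 days = 2024-12-24.
Next gap: 29 days. 2024-12-24 + 29 days = 2025-01-22.
Next gap: 33 days. 2025-01-22 + 33 days = 2025-02-24.
Next gap: 37 days. 2025-02-24 + 37 days = 2025-04-02.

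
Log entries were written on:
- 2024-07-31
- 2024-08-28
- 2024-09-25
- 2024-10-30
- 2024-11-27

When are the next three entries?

2024-12-25, 2025-01-29, 2025-02-26

All Wednesdays; the gaps (28, 28, 35, 28) vary with month length.
This is the last Wednesday of each month.
Last Wednesday of December 2024: 2024-12-25.
Last Wednesday of January 2025: 2025-01-29.
February 2025 ends with Wednesday 2025-02-26.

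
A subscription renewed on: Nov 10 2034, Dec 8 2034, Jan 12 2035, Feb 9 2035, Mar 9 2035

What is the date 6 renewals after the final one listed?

Sep 14 2035

These are Fridays at 28- or 35-day spacing (28, 35, 28, 28).
The pattern: 2nd Friday of the month.
April 2035 — 2nd Friday is Apr 13 2035.
May 2035 — 2nd Friday is May 11 2035.
2nd Friday of June 2035: Jun 8 2035.
July 2035 — 2nd Friday is Jul 13 2035.
August 2035 — 2nd Friday is Aug 10 2035.
2nd Friday of September 2035: Sep 14 2035.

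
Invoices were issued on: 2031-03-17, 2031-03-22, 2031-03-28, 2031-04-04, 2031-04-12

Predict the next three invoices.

Intervals are 5, 6, 7, 8 days — an arithmetic progression with common difference 1.
Next gap: 9 days. 2031-04-12 + 9 days = 2031-04-21.
Next gap: 10 days. 2031-04-21 + 10 days = 2031-05-01.
Next gap: 11 days. 2031-05-01 + 11 days = 2031-05-12.

2031-04-21, 2031-05-01, 2031-05-12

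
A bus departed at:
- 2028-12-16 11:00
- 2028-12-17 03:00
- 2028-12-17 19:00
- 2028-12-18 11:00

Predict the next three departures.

2028-12-19 03:00, 2028-12-19 19:00, 2028-12-20 11:00

Spacing: 16, 16, 16 h — constant 16 h.
2028-12-18 11:00 + 16 h = 2028-12-19 03:00.
2028-12-19 03:00 + 16 h = 2028-12-19 19:00.
2028-12-19 19:00 + 16 h = 2028-12-20 11:00.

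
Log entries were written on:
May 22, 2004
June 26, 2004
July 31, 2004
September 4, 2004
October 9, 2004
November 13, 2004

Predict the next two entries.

The spacing is 35, 35, 35, 35, 35 days — always 35 days.
November 13, 2004 + 35 days = December 18, 2004.
December 18, 2004 + 35 days = January 22, 2005.

December 18, 2004; January 22, 2005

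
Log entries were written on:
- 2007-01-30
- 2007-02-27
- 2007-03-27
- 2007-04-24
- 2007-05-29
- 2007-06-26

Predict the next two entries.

All Tuesdays; the gaps (28, 28, 28, 35, 28) vary with month length.
This is the last Tuesday of each month.
Last Tuesday of July 2007: 2007-07-31.
August 2007 ends with Tuesday 2007-08-28.

2007-07-31, 2007-08-28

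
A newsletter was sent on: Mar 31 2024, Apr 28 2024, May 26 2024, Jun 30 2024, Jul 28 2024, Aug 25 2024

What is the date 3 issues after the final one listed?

These are Sundays with 28, 28, 35, 28, 28-day gaps.
Each is the final Sunday of its month — Mar 31 2024 is past the 28th, so '4th Sunday' doesn't fit.
September 2024 ends with Sunday Sep 29 2024.
October 2024 ends with Sunday Oct 27 2024.
November 2024 ends with Sunday Nov 24 2024.

Nov 24 2024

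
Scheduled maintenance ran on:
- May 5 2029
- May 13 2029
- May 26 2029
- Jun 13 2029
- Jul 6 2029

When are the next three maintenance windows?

Intervals are 8, 13, 18, 23 days — an arithmetic progression with common difference 5.
Next gap: 28 days. Jul 6 2029 + 28 days = Aug 3 2029.
Next gap: 33 days. Aug 3 2029 + 33 days = Sep 5 2029.
Next gap: 38 days. Sep 5 2029 + 38 days = Oct 13 2029.

Aug 3 2029, Sep 5 2029, Oct 13 2029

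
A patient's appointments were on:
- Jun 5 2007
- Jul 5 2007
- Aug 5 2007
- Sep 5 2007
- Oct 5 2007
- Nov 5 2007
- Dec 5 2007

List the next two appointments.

Jan 5 2008, Feb 5 2008

Each date is the 5th; the gaps (30, 31, 31, 30, 31, 30) track the month lengths.
The rule is the 5th of each month.
Next: January 2008 → Jan 5 2008.
Next: February 2008 → Feb 5 2008.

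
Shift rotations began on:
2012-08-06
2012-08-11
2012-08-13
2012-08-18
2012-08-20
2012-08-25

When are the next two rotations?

Gaps: 5, 2, 5, 2, 5 days — not constant, but cyclic with period 2.
The events fall on every Monday and Saturday.
Next Monday: 2012-08-27.
Next Saturday: 2012-09-01.

2012-08-27, 2012-09-01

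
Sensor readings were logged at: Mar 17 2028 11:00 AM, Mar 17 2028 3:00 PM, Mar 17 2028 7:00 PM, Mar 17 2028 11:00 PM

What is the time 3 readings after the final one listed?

Mar 18 2028 11:00 AM

The interval is a steady 4 hours (4, 4, 4).
Mar 17 2028 11:00 PM + 4 h = Mar 18 2028 3:00 AM.
Mar 18 2028 3:00 AM + 4 h = Mar 18 2028 7:00 AM.
Mar 18 2028 7:00 AM + 4 h = Mar 18 2028 11:00 AM.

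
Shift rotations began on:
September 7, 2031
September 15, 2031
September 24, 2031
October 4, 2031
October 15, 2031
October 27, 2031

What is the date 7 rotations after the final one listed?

Intervals are 8, 9, 10, 11, 12 days — an arithmetic progression with common difference 1.
Next gap: 13 days. October 27, 2031 + 13 days = November 9, 2031.
Next gap: 14 days. November 9, 2031 + 14 days = November 23, 2031.
Next gap: 15 days. November 23, 2031 + 15 days = December 8, 2031.
Next gap: 16 days. December 8, 2031 + 16 days = December 24, 2031.
Next gap: 17 days. December 24, 2031 + 17 days = January 10, 2032.
Next gap: 18 days. January 10, 2032 + 18 days = January 28, 2032.
Next gap: 19 days. January 28, 2032 + 19 days = February 16, 2032.

February 16, 2032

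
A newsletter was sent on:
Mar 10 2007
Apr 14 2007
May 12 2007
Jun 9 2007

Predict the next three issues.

Jul 14 2007, Aug 11 2007, Sep 8 2007

These are Saturdays at 28- or 35-day spacing (35, 28, 28).
The pattern: 2nd Saturday of the month.
July 2007 — 2nd Saturday is Jul 14 2007.
2nd Saturday of August 2007: Aug 11 2007.
2nd Saturday of September 2007: Sep 8 2007.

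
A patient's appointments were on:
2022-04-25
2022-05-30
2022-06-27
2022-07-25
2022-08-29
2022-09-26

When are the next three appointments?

Every date is a Monday; gaps 35, 28, 28, 35, 28 days.
Each is the last Monday of its month (at least one falls on the 29th or later, ruling out '4th Monday').
October 2022 ends with Monday 2022-10-31.
Last Monday of November 2022: 2022-11-28.
December 2022 ends with Monday 2022-12-26.

2022-10-31, 2022-11-28, 2022-12-26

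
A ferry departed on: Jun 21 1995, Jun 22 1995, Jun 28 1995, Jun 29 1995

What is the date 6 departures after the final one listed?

Jul 20 1995

Every event lands on a Wednesday or Thursday (gaps cycle 1, 6, 1).
So the schedule is: every Wednesday and Thursday.
Next Wednesday: Jul 5 1995.
Next Thursday: Jul 6 1995.
Next Wednesday: Jul 12 1995.
Next Thursday: Jul 13 1995.
The following Wednesday is Jul 19 1995.
The following Thursday is Jul 20 1995.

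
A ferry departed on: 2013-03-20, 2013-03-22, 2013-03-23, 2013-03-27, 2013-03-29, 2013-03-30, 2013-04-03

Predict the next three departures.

2013-04-05, 2013-04-06, 2013-04-10

The gap pattern 2, 1, 4, 2, 1, 4 repeats every 3 events.
These are the Wednesdays, Fridays and Saturdays of each week.
Next Friday: 2013-04-05.
The following Saturday is 2013-04-06.
Next Wednesday: 2013-04-10.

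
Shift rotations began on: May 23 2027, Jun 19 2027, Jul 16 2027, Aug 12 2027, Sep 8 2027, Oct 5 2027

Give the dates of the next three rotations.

Nov 1 2027, Nov 28 2027, Dec 25 2027

Every event comes 27 days after the last (27, 27, 27, 27, 27).
Oct 5 2027 + 27 days = Nov 1 2027.
Nov 1 2027 + 27 days = Nov 28 2027.
Nov 28 2027 + 27 days = Dec 25 2027.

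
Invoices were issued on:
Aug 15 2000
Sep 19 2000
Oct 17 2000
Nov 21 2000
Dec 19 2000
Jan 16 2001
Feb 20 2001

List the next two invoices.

All dates are Tuesdays, 35, 28, 35, 28, 28, 35 days apart.
Specifically, the 3rd Tuesday of each month.
March 2001 — 3rd Tuesday is Mar 20 2001.
3rd Tuesday of April 2001: Apr 17 2001.

Mar 20 2001, Apr 17 2001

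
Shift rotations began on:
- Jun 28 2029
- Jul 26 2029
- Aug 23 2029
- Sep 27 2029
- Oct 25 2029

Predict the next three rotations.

Gaps: 28, 28, 35, 28 days — a mix of 28 and 35. Every date is a Thursday.
Each is the 4th Thursday of its month.
4th Thursday of November 2029: Nov 22 2029.
4th Thursday of December 2029: Dec 27 2029.
January 2030 — 4th Thursday is Jan 24 2030.

Nov 22 2029, Dec 27 2029, Jan 24 2030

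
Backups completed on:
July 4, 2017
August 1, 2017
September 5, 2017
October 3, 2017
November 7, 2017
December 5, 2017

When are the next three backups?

January 2, 2018; February 6, 2018; March 6, 2018

Gaps: 28, 35, 28, 35, 28 days — a mix of 28 and 35. Every date is a Tuesday.
Each is the 1st Tuesday of its month.
1st Tuesday of January 2018: January 2, 2018.
1st Tuesday of February 2018: February 6, 2018.
March 2018 — 1st Tuesday is March 6, 2018.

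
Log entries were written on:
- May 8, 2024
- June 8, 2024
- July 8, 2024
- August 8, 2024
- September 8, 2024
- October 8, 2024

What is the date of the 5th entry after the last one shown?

March 8, 2025

The day-of-month is always 8 (31, 30, 31, 31, 30 days between events).
So this recurs on the 8th of each month.
Next: November 2024 → November 8, 2024.
December 2024: December 8, 2024.
January 2025: January 8, 2025.
February 2025: February 8, 2025.
March 2025: March 8, 2025.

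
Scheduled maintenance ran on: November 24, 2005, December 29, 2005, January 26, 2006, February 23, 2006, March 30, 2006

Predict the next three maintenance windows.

April 27, 2006; May 25, 2006; June 29, 2006

Every date is a Thursday; gaps 35, 28, 28, 35 days.
Each is the last Thursday of its month (at least one falls on the 29th or later, ruling out '4th Thursday').
April 2006 ends with Thursday April 27, 2006.
May 2006 ends with Thursday May 25, 2006.
June 2006 ends with Thursday June 29, 2006.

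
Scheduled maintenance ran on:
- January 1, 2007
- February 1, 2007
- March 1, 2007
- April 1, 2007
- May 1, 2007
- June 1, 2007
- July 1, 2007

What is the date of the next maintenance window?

August 1, 2007

Gaps: 31, 28, 31, 30, 31, 30 days — not constant. Every event is on the 1st of the month.
Pattern: the 1st of each month.
Next: August 2007 → August 1, 2007.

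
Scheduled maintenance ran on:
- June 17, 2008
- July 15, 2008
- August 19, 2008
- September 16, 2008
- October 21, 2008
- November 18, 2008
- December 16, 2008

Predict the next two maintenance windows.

January 20, 2009; February 17, 2009

Gaps: 28, 35, 28, 35, 28, 28 days — a mix of 28 and 35. Every date is a Tuesday.
Each is the 3rd Tuesday of its month.
January 2009 — 3rd Tuesday is January 20, 2009.
February 2009 — 3rd Tuesday is February 17, 2009.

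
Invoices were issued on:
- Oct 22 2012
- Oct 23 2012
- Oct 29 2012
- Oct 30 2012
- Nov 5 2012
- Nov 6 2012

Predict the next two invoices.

Gaps: 1, 6, 1, 6, 1 days — not constant, but cyclic with period 2.
The events fall on every Monday and Tuesday.
Next Monday: Nov 12 2012.
Next Tuesday: Nov 13 2012.

Nov 12 2012, Nov 13 2012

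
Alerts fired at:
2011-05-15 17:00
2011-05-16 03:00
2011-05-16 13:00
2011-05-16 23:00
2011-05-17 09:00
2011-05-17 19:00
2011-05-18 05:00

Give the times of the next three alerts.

2011-05-18 15:00, 2011-05-19 01:00, 2011-05-19 11:00

The interval is a steady 10 hours (10, 10, 10, 10, 10, 10).
2011-05-18 05:00 + 10 h = 2011-05-18 15:00.
2011-05-18 15:00 + 10 h = 2011-05-19 01:00.
2011-05-19 01:00 + 10 h = 2011-05-19 11:00.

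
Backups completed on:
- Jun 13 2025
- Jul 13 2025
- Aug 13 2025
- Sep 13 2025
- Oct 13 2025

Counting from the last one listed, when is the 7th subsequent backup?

Each date is the 13th; the gaps (30, 31, 31, 30) track the month lengths.
The rule is the 13th of each month.
November 2025: Nov 13 2025.
Next: December 2025 → Dec 13 2025.
January 2026: Jan 13 2026.
February 2026: Feb 13 2026.
Next: March 2026 → Mar 13 2026.
April 2026: Apr 13 2026.
May 2026: May 13 2026.

May 13 2026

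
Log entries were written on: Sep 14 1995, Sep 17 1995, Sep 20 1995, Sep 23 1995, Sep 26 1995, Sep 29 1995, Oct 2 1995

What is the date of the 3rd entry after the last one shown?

Oct 11 1995

The spacing is 3, 3, 3, 3, 3, 3 days — always 3 days.
Oct 2 1995 + 3 days = Oct 5 1995.
Oct 5 1995 + 3 days = Oct 8 1995.
Oct 8 1995 + 3 days = Oct 11 1995.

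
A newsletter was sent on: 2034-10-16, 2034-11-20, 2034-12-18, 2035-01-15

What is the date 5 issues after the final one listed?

2035-06-18

These are Mondays at 28- or 35-day spacing (35, 28, 28).
The pattern: 3rd Monday of the month.
February 2035 — 3rd Monday is 2035-02-19.
3rd Monday of March 2035: 2035-03-19.
April 2035 — 3rd Monday is 2035-04-16.
May 2035 — 3rd Monday is 2035-05-21.
3rd Monday of June 2035: 2035-06-18.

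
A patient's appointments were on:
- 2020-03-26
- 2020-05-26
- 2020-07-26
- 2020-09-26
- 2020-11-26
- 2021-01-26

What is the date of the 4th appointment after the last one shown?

2021-09-26

Each date is the 26th; the gaps (61, 61, 62, 61, 61) track the month lengths.
The rule is the 26th of every 2 months.
Next: March 2021 → 2021-03-26.
May 2021: 2021-05-26.
July 2021: 2021-07-26.
Next: September 2021 → 2021-09-26.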